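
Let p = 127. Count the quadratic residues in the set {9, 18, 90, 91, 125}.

(9/127) = +1 → QR.
(18/127) = +1 → QR.
(90/127) = -1 → non-residue.
(91/127) = -1 → non-residue.
(125/127) = -1 → non-residue.
Total quadratic residues among the 5: 2.

2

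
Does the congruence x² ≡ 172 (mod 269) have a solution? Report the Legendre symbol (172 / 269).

1

Pull out 2^2: since 269 ≡ 5 (mod 8), (2/269) = -1, so (2/269)^2 = +1.
Reciprocity: 43 ≡ 3 and 269 ≡ 1 (mod 4), so (43/269) = +(269/43).
Reduce top mod 43: now compute (11/43).
Reciprocity: 11 ≡ 3 and 43 ≡ 3 (mod 4), so (11/43) = −(43/11).
Reduce top mod 11: now compute (10/11).
Pull out 2: since 11 ≡ 3 (mod 8), (2/11) = -1.
Reciprocity: 5 ≡ 1 and 11 ≡ 3 (mod 4), so (5/11) = +(11/5).
Reduce top mod 5: now compute (1/5).
Reached (1/5) = 1. Collecting the sign flips along the way, the symbol is +1.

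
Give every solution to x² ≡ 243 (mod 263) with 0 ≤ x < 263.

56, 207

Since 263 ≡ 3 (mod 4), a square root of 243 is 243^((263+1)/4) = 243^66 mod 263.
Repeated squaring: 243^2≡137, 243^4≡96, 243^8≡11, 243^16≡121, 243^32≡176, 243^64≡205 (mod 263).
243^66 = 243^(64+2) ≡ 207 (mod 263).
Check: 207² = 42849 ≡ 243 (mod 263). The two roots are 56 and 207.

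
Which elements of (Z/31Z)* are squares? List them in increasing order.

Square k = 1,…,15 (k and 31−k give the same square):
1²=1, 2²=4, 3²=9, 4²=16, 5²=25, 6²≡5, 7²≡18, 8²≡2, 9²≡19, 10²≡7, 11²≡28, 12²≡20, 13²≡14, 14²≡10, 15²≡8 (mod 31).
So the quadratic residues mod 31 are {1, 2, 4, 5, 7, 8, 9, 10, 14, 16, 18, 19, 20, 25, 28}.

1 2 4 5 7 8 9 10 14 16 18 19 20 25 28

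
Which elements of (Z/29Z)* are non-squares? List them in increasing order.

Square k = 1,…,14 (k and 29−k give the same square):
1²=1, 2²=4, 3²=9, 4²=16, 5²=25, 6²≡7, 7²≡20, 8²≡6, 9²≡23, 10²≡13, 11²≡5, 12²≡28, 13²≡24, 14²≡22 (mod 29).
The residues are {1, 4, 5, 6, 7, 9, 13, 16, 20, 22, 23, 24, 25, 28}; the non-residues are the remaining 14 nonzero classes.

2, 3, 8, 10, 11, 12, 14, 15, 17, 18, 19, 21, 26, 27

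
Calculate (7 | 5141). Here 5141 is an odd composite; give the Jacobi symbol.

Reciprocity: 7 ≡ 3 and 5141 ≡ 1 (mod 4), so (7/5141) = +(5141/7).
Reduce top mod 7: now compute (3/7).
Reciprocity: 3 ≡ 3 and 7 ≡ 3 (mod 4), so (3/7) = −(7/3).
Reduce top mod 3: now compute (1/3).
Reached (1/3) = 1. Collecting the sign flips along the way, the symbol is -1.

-1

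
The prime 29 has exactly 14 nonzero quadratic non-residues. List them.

Square k = 1,…,14 (k and 29−k give the same square):
1²=1, 2²=4, 3²=9, 4²=16, 5²=25, 6²≡7, 7²≡20, 8²≡6, 9²≡23, 10²≡13, 11²≡5, 12²≡28, 13²≡24, 14²≡22 (mod 29).
The residues are {1, 4, 5, 6, 7, 9, 13, 16, 20, 22, 23, 24, 25, 28}; the non-residues are the remaining 14 nonzero classes.

2,3,8,10,11,12,14,15,17,18,19,21,26,27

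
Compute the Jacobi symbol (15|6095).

Reciprocity: 15 ≡ 3 and 6095 ≡ 3 (mod 4), so (15/6095) = −(6095/15).
Reduce top mod 15: now compute (5/15).
Reciprocity: 5 ≡ 1 and 15 ≡ 3 (mod 4), so (5/15) = +(15/5).
Reduce top mod 5: now compute (0/5).
Top reduces to 0: gcd > 1, so the symbol is 0.

0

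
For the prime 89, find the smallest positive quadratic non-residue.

(2/89) = +1, so 2 is a residue.
(3/89) = −1, so 3 is the smallest positive non-residue mod 89.

3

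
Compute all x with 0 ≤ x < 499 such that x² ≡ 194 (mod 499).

Since 499 ≡ 3 (mod 4), a square root of 194 is 194^((499+1)/4) = 194^125 mod 499.
Repeated squaring: 194^2≡211, 194^4≡110, 194^8≡124, 194^16≡406, 194^32≡166, 194^64≡111 (mod 499).
194^125 = 194^(64+32+16+8+4+1) ≡ 427 (mod 499).
Check: 427² = 182329 ≡ 194 (mod 499). The two roots are 72 and 427.

72, 427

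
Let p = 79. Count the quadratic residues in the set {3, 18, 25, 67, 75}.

3

(3/79) = -1 → non-residue.
(18/79) = +1 → QR.
(25/79) = +1 → QR.
(67/79) = +1 → QR.
(75/79) = -1 → non-residue.
Total quadratic residues among the 5: 3.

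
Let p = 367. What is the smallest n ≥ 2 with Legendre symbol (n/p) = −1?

3

(2/367) = +1, so 2 is a residue.
(3/367) = −1, so 3 is the smallest positive non-residue mod 367.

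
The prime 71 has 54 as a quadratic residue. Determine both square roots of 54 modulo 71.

14, 57

Since 71 ≡ 3 (mod 4), a square root of 54 is 54^((71+1)/4) = 54^18 mod 71.
Repeated squaring: 54^2≡5, 54^4≡25, 54^8≡57, 54^16≡54 (mod 71).
54^18 = 54^(16+2) ≡ 57 (mod 71).
Check: 57² = 3249 ≡ 54 (mod 71). The two roots are 14 and 57.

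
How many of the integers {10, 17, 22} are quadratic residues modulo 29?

1

(10/29) = -1 → non-residue.
(17/29) = -1 → non-residue.
(22/29) = +1 → QR.
Total quadratic residues among the 3: 1.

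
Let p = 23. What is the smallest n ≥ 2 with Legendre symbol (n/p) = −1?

5

(2/23) = +1, so 2 is a residue.
(3/23) = +1, so 3 is a residue.
(4/23) = +1, so 4 is a residue.
(5/23) = −1, so 5 is the smallest positive non-residue mod 23.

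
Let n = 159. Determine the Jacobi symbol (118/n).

-1

Pull out 2: since 159 ≡ 7 (mod 8), (2/159) = +1.
Reciprocity: 59 ≡ 3 and 159 ≡ 3 (mod 4), so (59/159) = −(159/59).
Reduce top mod 59: now compute (41/59).
Reciprocity: 41 ≡ 1 and 59 ≡ 3 (mod 4), so (41/59) = +(59/41).
Reduce top mod 41: now compute (18/41).
Pull out 2: since 41 ≡ 1 (mod 8), (2/41) = +1.
Reciprocity: 9 ≡ 1 and 41 ≡ 1 (mod 4), so (9/41) = +(41/9).
Reduce top mod 9: now compute (5/9).
Reciprocity: 5 ≡ 1 and 9 ≡ 1 (mod 4), so (5/9) = +(9/5).
Reduce top mod 5: now compute (4/5).
Pull out 2^2: since 5 ≡ 5 (mod 8), (2/5) = -1, so (2/5)^2 = +1.
Reached (1/5) = 1. Collecting the sign flips along the way, the symbol is -1.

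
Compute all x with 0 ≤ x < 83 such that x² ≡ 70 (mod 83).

30, 53

Since 83 ≡ 3 (mod 4), a square root of 70 is 70^((83+1)/4) = 70^21 mod 83.
Repeated squaring: 70^2≡3, 70^4≡9, 70^8≡81, 70^16≡4 (mod 83).
70^21 = 70^(16+4+1) ≡ 30 (mod 83).
Check: 30² = 900 ≡ 70 (mod 83). The two roots are 30 and 53.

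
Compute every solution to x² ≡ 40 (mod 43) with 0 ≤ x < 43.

Since 43 ≡ 3 (mod 4), a square root of 40 is 40^((43+1)/4) = 40^11 mod 43.
Repeated squaring: 40^2≡9, 40^4≡38, 40^8≡25 (mod 43).
40^11 = 40^(8+2+1) ≡ 13 (mod 43).
Check: 13² = 169 ≡ 40 (mod 43). The two roots are 13 and 30.

13, 30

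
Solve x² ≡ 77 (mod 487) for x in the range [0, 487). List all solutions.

45, 442

Since 487 ≡ 3 (mod 4), a square root of 77 is 77^((487+1)/4) = 77^122 mod 487.
Repeated squaring: 77^2≡85, 77^4≡407, 77^8≡69, 77^16≡378, 77^32≡193, 77^64≡237 (mod 487).
77^122 = 77^(64+32+16+8+2) ≡ 442 (mod 487).
Check: 442² = 195364 ≡ 77 (mod 487). The two roots are 45 and 442.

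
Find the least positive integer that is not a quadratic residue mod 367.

(2/367) = +1, so 2 is a residue.
(3/367) = −1, so 3 is the smallest positive non-residue mod 367.

3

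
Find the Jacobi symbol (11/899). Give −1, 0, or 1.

Reciprocity: 11 ≡ 3 and 899 ≡ 3 (mod 4), so (11/899) = −(899/11).
Reduce top mod 11: now compute (8/11).
Pull out 2^3: since 11 ≡ 3 (mod 8), (2/11) = -1, so (2/11)^3 = -1.
Reached (1/11) = 1. Collecting the sign flips along the way, the symbol is +1.

1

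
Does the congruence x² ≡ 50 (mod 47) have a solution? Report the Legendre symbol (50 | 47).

1

Euler's criterion: (50/47) ≡ 3^23 (mod 47).
3^2 ≡ 9 (mod 47)
3^4 ≡ 34 (mod 47)
3^8 ≡ 28 (mod 47)
3^16 ≡ 32 (mod 47)
3^23 = 3^(16+4+2+1) ≡ 1 (mod 47).
Result is 1, so (50/47) = 1.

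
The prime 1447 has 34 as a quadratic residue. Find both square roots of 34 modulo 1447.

Since 1447 ≡ 3 (mod 4), a square root of 34 is 34^((1447+1)/4) = 34^362 mod 1447.
Repeated squaring: 34^2≡1156, 34^4≡755, 34^8≡1354, 34^16≡1414, 34^32≡1089, 34^64≡828, 34^128≡1153, 34^256≡1063 (mod 1447).
34^362 = 34^(256+64+32+8+2) ≡ 901 (mod 1447).
Check: 901² = 811801 ≡ 34 (mod 1447). The two roots are 546 and 901.

546, 901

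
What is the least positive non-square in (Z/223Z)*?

3

(2/223) = +1, so 2 is a residue.
(3/223) = −1, so 3 is the smallest positive non-residue mod 223.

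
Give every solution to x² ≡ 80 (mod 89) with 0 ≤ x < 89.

89 ≡ 1 (mod 4), so we find a root by search.
Trying successive values, 13² = 169 ≡ 80 (mod 89). The other root is 89 − 13 = 76.

13, 76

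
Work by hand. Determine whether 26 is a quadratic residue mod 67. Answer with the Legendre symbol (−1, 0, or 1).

Euler's criterion: (26/67) ≡ 26^33 (mod 67).
26^2 ≡ 6 (mod 67)
26^4 ≡ 36 (mod 67)
26^8 ≡ 23 (mod 67)
26^16 ≡ 60 (mod 67)
26^32 ≡ 49 (mod 67)
26^33 = 26^(32+1) ≡ 1 (mod 67).
Result is 1, so (26/67) = 1.

1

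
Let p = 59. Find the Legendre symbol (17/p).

1

Reciprocity: 17 ≡ 1 and 59 ≡ 3 (mod 4), so (17/59) = +(59/17).
Reduce top mod 17: now compute (8/17).
Pull out 2^3: since 17 ≡ 1 (mod 8), (2/17) = +1, so (2/17)^3 = +1.
Reached (1/17) = 1. Collecting the sign flips along the way, the symbol is +1.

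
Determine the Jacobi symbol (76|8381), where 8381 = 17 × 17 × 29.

Pull out 2^2: since 8381 ≡ 5 (mod 8), (2/8381) = -1, so (2/8381)^2 = +1.
Reciprocity: 19 ≡ 3 and 8381 ≡ 1 (mod 4), so (19/8381) = +(8381/19).
Reduce top mod 19: now compute (2/19).
Pull out 2: since 19 ≡ 3 (mod 8), (2/19) = -1.
Reached (1/19) = 1. Collecting the sign flips along the way, the symbol is -1.

-1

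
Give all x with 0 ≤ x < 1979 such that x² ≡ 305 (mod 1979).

Since 1979 ≡ 3 (mod 4), a square root of 305 is 305^((1979+1)/4) = 305^495 mod 1979.
Repeated squaring: 305^2≡12, 305^4≡144, 305^8≡946, 305^16≡408, 305^32≡228, 305^64≡530, 305^128≡1861, 305^256≡71 (mod 1979).
305^495 = 305^(256+128+64+32+8+4+2+1) ≡ 772 (mod 1979).
Check: 772² = 595984 ≡ 305 (mod 1979). The two roots are 772 and 1207.

772, 1207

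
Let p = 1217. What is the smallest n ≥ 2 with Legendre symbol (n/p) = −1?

(2/1217) = +1, so 2 is a residue.
(3/1217) = −1, so 3 is the smallest positive non-residue mod 1217.

3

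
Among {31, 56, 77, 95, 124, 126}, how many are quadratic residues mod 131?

1

(31/131) = -1 → non-residue.
(56/131) = -1 → non-residue.
(77/131) = +1 → QR.
(95/131) = -1 → non-residue.
(124/131) = -1 → non-residue.
(126/131) = -1 → non-residue.
Total quadratic residues among the 6: 1.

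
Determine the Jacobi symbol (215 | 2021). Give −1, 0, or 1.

Reciprocity: 215 ≡ 3 and 2021 ≡ 1 (mod 4), so (215/2021) = +(2021/215).
Reduce top mod 215: now compute (86/215).
Pull out 2: since 215 ≡ 7 (mod 8), (2/215) = +1.
Reciprocity: 43 ≡ 3 and 215 ≡ 3 (mod 4), so (43/215) = −(215/43).
Reduce top mod 43: now compute (0/43).
Top reduces to 0: gcd > 1, so the symbol is 0.

0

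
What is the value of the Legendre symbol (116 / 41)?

-1

First reduce: 116 ≡ 34 (mod 41).
Pull out 2: since 41 ≡ 1 (mod 8), (2/41) = +1.
Reciprocity: 17 ≡ 1 and 41 ≡ 1 (mod 4), so (17/41) = +(41/17).
Reduce top mod 17: now compute (7/17).
Reciprocity: 7 ≡ 3 and 17 ≡ 1 (mod 4), so (7/17) = +(17/7).
Reduce top mod 7: now compute (3/7).
Reciprocity: 3 ≡ 3 and 7 ≡ 3 (mod 4), so (3/7) = −(7/3).
Reduce top mod 3: now compute (1/3).
Reached (1/3) = 1. Collecting the sign flips along the way, the symbol is -1.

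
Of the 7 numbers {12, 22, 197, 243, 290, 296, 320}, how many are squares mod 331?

(12/331) = -1 → non-residue.
(22/331) = +1 → QR.
(197/331) = +1 → QR.
(243/331) = -1 → non-residue.
(290/331) = +1 → QR.
(296/331) = +1 → QR.
(320/331) = +1 → QR.
Total quadratic residues among the 7: 5.

5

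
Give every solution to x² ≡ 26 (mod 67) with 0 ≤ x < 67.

Since 67 ≡ 3 (mod 4), a square root of 26 is 26^((67+1)/4) = 26^17 mod 67.
Repeated squaring: 26^2≡6, 26^4≡36, 26^8≡23, 26^16≡60 (mod 67).
26^17 = 26^(16+1) ≡ 19 (mod 67).
Check: 19² = 361 ≡ 26 (mod 67). The two roots are 19 and 48.

19, 48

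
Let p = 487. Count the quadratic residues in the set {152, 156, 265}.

(152/487) = +1 → QR.
(156/487) = +1 → QR.
(265/487) = -1 → non-residue.
Total quadratic residues among the 3: 2.

2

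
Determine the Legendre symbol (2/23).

1

Pull out 2: since 23 ≡ 7 (mod 8), (2/23) = +1.
Reached (1/23) = 1. Collecting the sign flips along the way, the symbol is +1.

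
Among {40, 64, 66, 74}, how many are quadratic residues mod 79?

2

(40/79) = +1 → QR.
(64/79) = +1 → QR.
(66/79) = -1 → non-residue.
(74/79) = -1 → non-residue.
Total quadratic residues among the 4: 2.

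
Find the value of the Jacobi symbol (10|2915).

Pull out 2: since 2915 ≡ 3 (mod 8), (2/2915) = -1.
Reciprocity: 5 ≡ 1 and 2915 ≡ 3 (mod 4), so (5/2915) = +(2915/5).
Reduce top mod 5: now compute (0/5).
Top reduces to 0: gcd > 1, so the symbol is 0.

0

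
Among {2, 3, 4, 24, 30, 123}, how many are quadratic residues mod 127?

3

(2/127) = +1 → QR.
(3/127) = -1 → non-residue.
(4/127) = +1 → QR.
(24/127) = -1 → non-residue.
(30/127) = +1 → QR.
(123/127) = -1 → non-residue.
Total quadratic residues among the 6: 3.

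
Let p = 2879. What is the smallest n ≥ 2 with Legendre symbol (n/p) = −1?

(2/2879) = +1, so 2 is a residue.
(3/2879) = +1, so 3 is a residue.
(4/2879) = +1, so 4 is a residue.
(5/2879) = +1, so 5 is a residue.
(6/2879) = +1, so 6 is a residue.
(7/2879) = −1, so 7 is the smallest positive non-residue mod 2879.

7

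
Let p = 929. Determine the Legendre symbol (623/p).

Reciprocity: 623 ≡ 3 and 929 ≡ 1 (mod 4), so (623/929) = +(929/623).
Reduce top mod 623: now compute (306/623).
Pull out 2: since 623 ≡ 7 (mod 8), (2/623) = +1.
Reciprocity: 153 ≡ 1 and 623 ≡ 3 (mod 4), so (153/623) = +(623/153).
Reduce top mod 153: now compute (11/153).
Reciprocity: 11 ≡ 3 and 153 ≡ 1 (mod 4), so (11/153) = +(153/11).
Reduce top mod 11: now compute (10/11).
Pull out 2: since 11 ≡ 3 (mod 8), (2/11) = -1.
Reciprocity: 5 ≡ 1 and 11 ≡ 3 (mod 4), so (5/11) = +(11/5).
Reduce top mod 5: now compute (1/5).
Reached (1/5) = 1. Collecting the sign flips along the way, the symbol is -1.

-1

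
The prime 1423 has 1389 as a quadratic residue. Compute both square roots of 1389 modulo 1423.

Since 1423 ≡ 3 (mod 4), a square root of 1389 is 1389^((1423+1)/4) = 1389^356 mod 1423.
Repeated squaring: 1389^2≡1156, 1389^4≡139, 1389^8≡822, 1389^16≡1182, 1389^32≡1161, 1389^64≡340, 1389^128≡337, 1389^256≡1152 (mod 1423).
1389^356 = 1389^(256+64+32+4) ≡ 988 (mod 1423).
Check: 988² = 976144 ≡ 1389 (mod 1423). The two roots are 435 and 988.

435, 988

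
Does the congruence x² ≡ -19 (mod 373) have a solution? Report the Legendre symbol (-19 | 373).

Euler's criterion: (-19/373) ≡ 354^186 (mod 373).
354^2 ≡ 361 (mod 373)
354^4 ≡ 144 (mod 373)
354^8 ≡ 221 (mod 373)
354^16 ≡ 351 (mod 373)
354^32 ≡ 111 (mod 373)
354^64 ≡ 12 (mod 373)
354^128 ≡ 144 (mod 373)
354^186 = 354^(128+32+16+8+2) ≡ 372 (mod 373).
Result is 372 ≡ −1, so (-19/373) = −1.

-1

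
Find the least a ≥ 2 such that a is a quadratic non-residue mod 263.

5

(2/263) = +1, so 2 is a residue.
(3/263) = +1, so 3 is a residue.
(4/263) = +1, so 4 is a residue.
(5/263) = −1, so 5 is the smallest positive non-residue mod 263.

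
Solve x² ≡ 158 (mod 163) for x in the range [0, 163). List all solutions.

Since 163 ≡ 3 (mod 4), a square root of 158 is 158^((163+1)/4) = 158^41 mod 163.
Repeated squaring: 158^2≡25, 158^4≡136, 158^8≡77, 158^16≡61, 158^32≡135 (mod 163).
158^41 = 158^(32+8+1) ≡ 22 (mod 163).
Check: 22² = 484 ≡ 158 (mod 163). The two roots are 22 and 141.

22, 141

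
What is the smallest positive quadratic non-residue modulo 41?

3

(2/41) = +1, so 2 is a residue.
(3/41) = −1, so 3 is the smallest positive non-residue mod 41.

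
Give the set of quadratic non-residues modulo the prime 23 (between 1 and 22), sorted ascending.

Square k = 1,…,11 (k and 23−k give the same square):
1²=1, 2²=4, 3²=9, 4²=16, 5²≡2, 6²≡13, 7²≡3, 8²≡18, 9²≡12, 10²≡8, 11²≡6 (mod 23).
The residues are {1, 2, 3, 4, 6, 8, 9, 12, 13, 16, 18}; the non-residues are the remaining 11 nonzero classes.

5, 7, 10, 11, 14, 15, 17, 19, 20, 21, 22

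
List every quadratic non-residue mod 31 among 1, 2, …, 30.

3 6 11 12 13 15 17 21 22 23 24 26 27 29 30

Square k = 1,…,15 (k and 31−k give the same square):
1²=1, 2²=4, 3²=9, 4²=16, 5²=25, 6²≡5, 7²≡18, 8²≡2, 9²≡19, 10²≡7, 11²≡28, 12²≡20, 13²≡14, 14²≡10, 15²≡8 (mod 31).
The residues are {1, 2, 4, 5, 7, 8, 9, 10, 14, 16, 18, 19, 20, 25, 28}; the non-residues are the remaining 15 nonzero classes.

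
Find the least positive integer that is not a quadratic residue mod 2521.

11

(2/2521) = +1, so 2 is a residue.
(3/2521) = +1, so 3 is a residue.
(4/2521) = +1, so 4 is a residue.
(5/2521) = +1, so 5 is a residue.
(6/2521) = +1, so 6 is a residue.
(7/2521) = +1, so 7 is a residue.
(8/2521) = +1, so 8 is a residue.
(9/2521) = +1, so 9 is a residue.
(10/2521) = +1, so 10 is a residue.
(11/2521) = −1, so 11 is the smallest positive non-residue mod 2521.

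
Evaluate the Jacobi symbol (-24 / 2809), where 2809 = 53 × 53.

1

First reduce: -24 ≡ 2785 (mod 2809).
Reciprocity: 2785 ≡ 1 and 2809 ≡ 1 (mod 4), so (2785/2809) = +(2809/2785).
Reduce top mod 2785: now compute (24/2785).
Pull out 2^3: since 2785 ≡ 1 (mod 8), (2/2785) = +1, so (2/2785)^3 = +1.
Reciprocity: 3 ≡ 3 and 2785 ≡ 1 (mod 4), so (3/2785) = +(2785/3).
Reduce top mod 3: now compute (1/3).
Reached (1/3) = 1. Collecting the sign flips along the way, the symbol is +1.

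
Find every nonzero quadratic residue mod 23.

1 2 3 4 6 8 9 12 13 16 18

Square k = 1,…,11 (k and 23−k give the same square):
1²=1, 2²=4, 3²=9, 4²=16, 5²≡2, 6²≡13, 7²≡3, 8²≡18, 9²≡12, 10²≡8, 11²≡6 (mod 23).
So the quadratic residues mod 23 are {1, 2, 3, 4, 6, 8, 9, 12, 13, 16, 18}.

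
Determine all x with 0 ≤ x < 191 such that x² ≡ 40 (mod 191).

Since 191 ≡ 3 (mod 4), a square root of 40 is 40^((191+1)/4) = 40^48 mod 191.
Repeated squaring: 40^2≡72, 40^4≡27, 40^8≡156, 40^16≡79, 40^32≡129 (mod 191).
40^48 = 40^(32+16) ≡ 68 (mod 191).
Check: 68² = 4624 ≡ 40 (mod 191). The two roots are 68 and 123.

68, 123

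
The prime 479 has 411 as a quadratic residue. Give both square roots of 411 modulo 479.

37, 442

Since 479 ≡ 3 (mod 4), a square root of 411 is 411^((479+1)/4) = 411^120 mod 479.
Repeated squaring: 411^2≡313, 411^4≡253, 411^8≡302, 411^16≡194, 411^32≡274, 411^64≡352 (mod 479).
411^120 = 411^(64+32+16+8) ≡ 442 (mod 479).
Check: 442² = 195364 ≡ 411 (mod 479). The two roots are 37 and 442.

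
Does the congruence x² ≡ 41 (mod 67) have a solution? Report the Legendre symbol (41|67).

Euler's criterion: (41/67) ≡ 41^33 (mod 67).
41^2 ≡ 6 (mod 67)
41^4 ≡ 36 (mod 67)
41^8 ≡ 23 (mod 67)
41^16 ≡ 60 (mod 67)
41^32 ≡ 49 (mod 67)
41^33 = 41^(32+1) ≡ 66 (mod 67).
Result is 66 ≡ −1, so (41/67) = −1.

-1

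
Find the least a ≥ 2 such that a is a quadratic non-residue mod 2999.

(2/2999) = +1, so 2 is a residue.
(3/2999) = +1, so 3 is a residue.
(4/2999) = +1, so 4 is a residue.
(5/2999) = +1, so 5 is a residue.
(6/2999) = +1, so 6 is a residue.
(7/2999) = +1, so 7 is a residue.
(8/2999) = +1, so 8 is a residue.
(9/2999) = +1, so 9 is a residue.
(10/2999) = +1, so 10 is a residue.
(11/2999) = +1, so 11 is a residue.
(12/2999) = +1, so 12 is a residue.
(13/2999) = +1, so 13 is a residue.
(14/2999) = +1, so 14 is a residue.
(15/2999) = +1, so 15 is a residue.
(16/2999) = +1, so 16 is a residue.
(17/2999) = −1, so 17 is the smallest positive non-residue mod 2999.

17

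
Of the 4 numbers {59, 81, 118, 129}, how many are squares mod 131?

3

(59/131) = +1 → QR.
(81/131) = +1 → QR.
(118/131) = -1 → non-residue.
(129/131) = +1 → QR.
Total quadratic residues among the 4: 3.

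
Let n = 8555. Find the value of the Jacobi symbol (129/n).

-1

Reciprocity: 129 ≡ 1 and 8555 ≡ 3 (mod 4), so (129/8555) = +(8555/129).
Reduce top mod 129: now compute (41/129).
Reciprocity: 41 ≡ 1 and 129 ≡ 1 (mod 4), so (41/129) = +(129/41).
Reduce top mod 41: now compute (6/41).
Pull out 2: since 41 ≡ 1 (mod 8), (2/41) = +1.
Reciprocity: 3 ≡ 3 and 41 ≡ 1 (mod 4), so (3/41) = +(41/3).
Reduce top mod 3: now compute (2/3).
Pull out 2: since 3 ≡ 3 (mod 8), (2/3) = -1.
Reached (1/3) = 1. Collecting the sign flips along the way, the symbol is -1.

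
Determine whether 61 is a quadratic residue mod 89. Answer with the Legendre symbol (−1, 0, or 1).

Euler's criterion: (61/89) ≡ 61^44 (mod 89).
61^2 ≡ 72 (mod 89)
61^4 ≡ 22 (mod 89)
61^8 ≡ 39 (mod 89)
61^16 ≡ 8 (mod 89)
61^32 ≡ 64 (mod 89)
61^44 = 61^(32+8+4) ≡ 88 (mod 89).
Result is 88 ≡ −1, so (61/89) = −1.

-1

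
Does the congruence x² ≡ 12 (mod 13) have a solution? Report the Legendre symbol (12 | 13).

1

Pull out 2^2: since 13 ≡ 5 (mod 8), (2/13) = -1, so (2/13)^2 = +1.
Reciprocity: 3 ≡ 3 and 13 ≡ 1 (mod 4), so (3/13) = +(13/3).
Reduce top mod 3: now compute (1/3).
Reached (1/3) = 1. Collecting the sign flips along the way, the symbol is +1.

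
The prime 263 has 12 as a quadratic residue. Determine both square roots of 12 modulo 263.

46, 217

Since 263 ≡ 3 (mod 4), a square root of 12 is 12^((263+1)/4) = 12^66 mod 263.
Repeated squaring: 12^2≡144, 12^4≡222, 12^8≡103, 12^16≡89, 12^32≡31, 12^64≡172 (mod 263).
12^66 = 12^(64+2) ≡ 46 (mod 263).
Check: 46² = 2116 ≡ 12 (mod 263). The two roots are 46 and 217.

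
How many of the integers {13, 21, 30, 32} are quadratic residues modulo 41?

2

(13/41) = -1 → non-residue.
(21/41) = +1 → QR.
(30/41) = -1 → non-residue.
(32/41) = +1 → QR.
Total quadratic residues among the 4: 2.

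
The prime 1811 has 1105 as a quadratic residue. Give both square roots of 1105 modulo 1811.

54, 1757

Since 1811 ≡ 3 (mod 4), a square root of 1105 is 1105^((1811+1)/4) = 1105^453 mod 1811.
Repeated squaring: 1105^2≡411, 1105^4≡498, 1105^8≡1708, 1105^16≡1554, 1105^32≡853, 1105^64≡1398, 1105^128≡335, 1105^256≡1754 (mod 1811).
1105^453 = 1105^(256+128+64+4+1) ≡ 1757 (mod 1811).
Check: 1757² = 3087049 ≡ 1105 (mod 1811). The two roots are 54 and 1757.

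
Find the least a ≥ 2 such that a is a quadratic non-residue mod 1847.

5

(2/1847) = +1, so 2 is a residue.
(3/1847) = +1, so 3 is a residue.
(4/1847) = +1, so 4 is a residue.
(5/1847) = −1, so 5 is the smallest positive non-residue mod 1847.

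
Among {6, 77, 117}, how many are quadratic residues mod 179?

2

(6/179) = -1 → non-residue.
(77/179) = +1 → QR.
(117/179) = +1 → QR.
Total quadratic residues among the 3: 2.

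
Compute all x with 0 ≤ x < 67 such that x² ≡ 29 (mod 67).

Since 67 ≡ 3 (mod 4), a square root of 29 is 29^((67+1)/4) = 29^17 mod 67.
Repeated squaring: 29^2≡37, 29^4≡29, 29^8≡37, 29^16≡29 (mod 67).
29^17 = 29^(16+1) ≡ 37 (mod 67).
Check: 37² = 1369 ≡ 29 (mod 67). The two roots are 30 and 37.

30, 37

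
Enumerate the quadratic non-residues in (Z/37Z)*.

2 5 6 8 13 14 15 17 18 19 20 22 23 24 29 31 32 35

Square k = 1,…,18 (k and 37−k give the same square):
1²=1, 2²=4, 3²=9, 4²=16, 5²=25, 6²=36, 7²≡12, 8²≡27, 9²≡7, 10²≡26, 11²≡10, 12²≡33, 13²≡21, 14²≡11, 15²≡3, 16²≡34, 17²≡30, 18²≡28 (mod 37).
The residues are {1, 3, 4, 7, 9, 10, 11, 12, 16, 21, 25, 26, 27, 28, 30, 33, 34, 36}; the non-residues are the remaining 18 nonzero classes.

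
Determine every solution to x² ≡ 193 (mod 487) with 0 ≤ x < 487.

109, 378

Since 487 ≡ 3 (mod 4), a square root of 193 is 193^((487+1)/4) = 193^122 mod 487.
Repeated squaring: 193^2≡237, 193^4≡164, 193^8≡111, 193^16≡146, 193^32≡375, 193^64≡369 (mod 487).
193^122 = 193^(64+32+16+8+2) ≡ 378 (mod 487).
Check: 378² = 142884 ≡ 193 (mod 487). The two roots are 109 and 378.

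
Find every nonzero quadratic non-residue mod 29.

2,3,8,10,11,12,14,15,17,18,19,21,26,27

Square k = 1,…,14 (k and 29−k give the same square):
1²=1, 2²=4, 3²=9, 4²=16, 5²=25, 6²≡7, 7²≡20, 8²≡6, 9²≡23, 10²≡13, 11²≡5, 12²≡28, 13²≡24, 14²≡22 (mod 29).
The residues are {1, 4, 5, 6, 7, 9, 13, 16, 20, 22, 23, 24, 25, 28}; the non-residues are the remaining 14 nonzero classes.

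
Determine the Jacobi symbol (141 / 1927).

0

Reciprocity: 141 ≡ 1 and 1927 ≡ 3 (mod 4), so (141/1927) = +(1927/141).
Reduce top mod 141: now compute (94/141).
Pull out 2: since 141 ≡ 5 (mod 8), (2/141) = -1.
Reciprocity: 47 ≡ 3 and 141 ≡ 1 (mod 4), so (47/141) = +(141/47).
Reduce top mod 47: now compute (0/47).
Top reduces to 0: gcd > 1, so the symbol is 0.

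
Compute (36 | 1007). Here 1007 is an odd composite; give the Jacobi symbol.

1

Pull out 2^2: since 1007 ≡ 7 (mod 8), (2/1007) = +1, so (2/1007)^2 = +1.
Reciprocity: 9 ≡ 1 and 1007 ≡ 3 (mod 4), so (9/1007) = +(1007/9).
Reduce top mod 9: now compute (8/9).
Pull out 2^3: since 9 ≡ 1 (mod 8), (2/9) = +1, so (2/9)^3 = +1.
Reached (1/9) = 1. Collecting the sign flips along the way, the symbol is +1.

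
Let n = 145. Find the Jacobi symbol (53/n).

Reciprocity: 53 ≡ 1 and 145 ≡ 1 (mod 4), so (53/145) = +(145/53).
Reduce top mod 53: now compute (39/53).
Reciprocity: 39 ≡ 3 and 53 ≡ 1 (mod 4), so (39/53) = +(53/39).
Reduce top mod 39: now compute (14/39).
Pull out 2: since 39 ≡ 7 (mod 8), (2/39) = +1.
Reciprocity: 7 ≡ 3 and 39 ≡ 3 (mod 4), so (7/39) = −(39/7).
Reduce top mod 7: now compute (4/7).
Pull out 2^2: since 7 ≡ 7 (mod 8), (2/7) = +1, so (2/7)^2 = +1.
Reached (1/7) = 1. Collecting the sign flips along the way, the symbol is -1.

-1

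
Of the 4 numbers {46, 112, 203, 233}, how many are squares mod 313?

(46/313) = -1 → non-residue.
(112/313) = -1 → non-residue.
(203/313) = -1 → non-residue.
(233/313) = -1 → non-residue.
Total quadratic residues among the 4: 0.

0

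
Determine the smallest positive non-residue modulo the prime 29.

(2/29) = −1, so 2 is the smallest positive non-residue mod 29.

2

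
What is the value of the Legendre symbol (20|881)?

1

Pull out 2^2: since 881 ≡ 1 (mod 8), (2/881) = +1, so (2/881)^2 = +1.
Reciprocity: 5 ≡ 1 and 881 ≡ 1 (mod 4), so (5/881) = +(881/5).
Reduce top mod 5: now compute (1/5).
Reached (1/5) = 1. Collecting the sign flips along the way, the symbol is +1.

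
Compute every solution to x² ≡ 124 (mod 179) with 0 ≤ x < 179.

53, 126

Since 179 ≡ 3 (mod 4), a square root of 124 is 124^((179+1)/4) = 124^45 mod 179.
Repeated squaring: 124^2≡161, 124^4≡145, 124^8≡82, 124^16≡101, 124^32≡177 (mod 179).
124^45 = 124^(32+8+4+1) ≡ 126 (mod 179).
Check: 126² = 15876 ≡ 124 (mod 179). The two roots are 53 and 126.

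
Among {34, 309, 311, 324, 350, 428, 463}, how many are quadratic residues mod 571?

(34/571) = +1 → QR.
(309/571) = +1 → QR.
(311/571) = -1 → non-residue.
(324/571) = +1 → QR.
(350/571) = +1 → QR.
(428/571) = -1 → non-residue.
(463/571) = +1 → QR.
Total quadratic residues among the 7: 5.

5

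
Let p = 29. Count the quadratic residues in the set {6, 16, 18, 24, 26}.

(6/29) = +1 → QR.
(16/29) = +1 → QR.
(18/29) = -1 → non-residue.
(24/29) = +1 → QR.
(26/29) = -1 → non-residue.
Total quadratic residues among the 5: 3.

3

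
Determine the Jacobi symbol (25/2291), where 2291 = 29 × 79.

1

Reciprocity: 25 ≡ 1 and 2291 ≡ 3 (mod 4), so (25/2291) = +(2291/25).
Reduce top mod 25: now compute (16/25).
Pull out 2^4: since 25 ≡ 1 (mod 8), (2/25) = +1, so (2/25)^4 = +1.
Reached (1/25) = 1. Collecting the sign flips along the way, the symbol is +1.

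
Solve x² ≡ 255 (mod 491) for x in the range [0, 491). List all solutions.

234, 257

Since 491 ≡ 3 (mod 4), a square root of 255 is 255^((491+1)/4) = 255^123 mod 491.
Repeated squaring: 255^2≡213, 255^4≡197, 255^8≡20, 255^16≡400, 255^32≡425, 255^64≡428 (mod 491).
255^123 = 255^(64+32+16+8+2+1) ≡ 257 (mod 491).
Check: 257² = 66049 ≡ 255 (mod 491). The two roots are 234 and 257.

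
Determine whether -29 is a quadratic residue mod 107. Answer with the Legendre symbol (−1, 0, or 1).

Euler's criterion: (-29/107) ≡ 78^53 (mod 107).
78^2 ≡ 92 (mod 107)
78^4 ≡ 11 (mod 107)
78^8 ≡ 14 (mod 107)
78^16 ≡ 89 (mod 107)
78^32 ≡ 3 (mod 107)
78^53 = 78^(32+16+4+1) ≡ 106 (mod 107).
Result is 106 ≡ −1, so (-29/107) = −1.

-1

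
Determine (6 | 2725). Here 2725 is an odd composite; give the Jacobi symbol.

-1

Pull out 2: since 2725 ≡ 5 (mod 8), (2/2725) = -1.
Reciprocity: 3 ≡ 3 and 2725 ≡ 1 (mod 4), so (3/2725) = +(2725/3).
Reduce top mod 3: now compute (1/3).
Reached (1/3) = 1. Collecting the sign flips along the way, the symbol is -1.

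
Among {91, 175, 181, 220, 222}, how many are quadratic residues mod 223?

(91/223) = -1 → non-residue.
(175/223) = +1 → QR.
(181/223) = +1 → QR.
(220/223) = +1 → QR.
(222/223) = -1 → non-residue.
Total quadratic residues among the 5: 3.

3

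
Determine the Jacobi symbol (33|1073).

1

Reciprocity: 33 ≡ 1 and 1073 ≡ 1 (mod 4), so (33/1073) = +(1073/33).
Reduce top mod 33: now compute (17/33).
Reciprocity: 17 ≡ 1 and 33 ≡ 1 (mod 4), so (17/33) = +(33/17).
Reduce top mod 17: now compute (16/17).
Pull out 2^4: since 17 ≡ 1 (mod 8), (2/17) = +1, so (2/17)^4 = +1.
Reached (1/17) = 1. Collecting the sign flips along the way, the symbol is +1.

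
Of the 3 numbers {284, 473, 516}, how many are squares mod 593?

(284/593) = +1 → QR.
(473/593) = +1 → QR.
(516/593) = +1 → QR.
Total quadratic residues among the 3: 3.

3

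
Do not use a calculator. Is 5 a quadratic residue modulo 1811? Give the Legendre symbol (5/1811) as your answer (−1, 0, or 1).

1

Reciprocity: 5 ≡ 1 and 1811 ≡ 3 (mod 4), so (5/1811) = +(1811/5).
Reduce top mod 5: now compute (1/5).
Reached (1/5) = 1. Collecting the sign flips along the way, the symbol is +1.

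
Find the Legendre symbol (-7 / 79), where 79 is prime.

First reduce: -7 ≡ 72 (mod 79).
Pull out 2^3: since 79 ≡ 7 (mod 8), (2/79) = +1, so (2/79)^3 = +1.
Reciprocity: 9 ≡ 1 and 79 ≡ 3 (mod 4), so (9/79) = +(79/9).
Reduce top mod 9: now compute (7/9).
Reciprocity: 7 ≡ 3 and 9 ≡ 1 (mod 4), so (7/9) = +(9/7).
Reduce top mod 7: now compute (2/7).
Pull out 2: since 7 ≡ 7 (mod 8), (2/7) = +1.
Reached (1/7) = 1. Collecting the sign flips along the way, the symbol is +1.

1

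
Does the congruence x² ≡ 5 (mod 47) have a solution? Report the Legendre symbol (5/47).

-1

Euler's criterion: (5/47) ≡ 5^23 (mod 47).
5^2 ≡ 25 (mod 47)
5^4 ≡ 14 (mod 47)
5^8 ≡ 8 (mod 47)
5^16 ≡ 17 (mod 47)
5^23 = 5^(16+4+2+1) ≡ 46 (mod 47).
Result is 46 ≡ −1, so (5/47) = −1.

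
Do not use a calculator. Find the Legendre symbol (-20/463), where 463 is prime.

First reduce: -20 ≡ 443 (mod 463).
Reciprocity: 443 ≡ 3 and 463 ≡ 3 (mod 4), so (443/463) = −(463/443).
Reduce top mod 443: now compute (20/443).
Pull out 2^2: since 443 ≡ 3 (mod 8), (2/443) = -1, so (2/443)^2 = +1.
Reciprocity: 5 ≡ 1 and 443 ≡ 3 (mod 4), so (5/443) = +(443/5).
Reduce top mod 5: now compute (3/5).
Reciprocity: 3 ≡ 3 and 5 ≡ 1 (mod 4), so (3/5) = +(5/3).
Reduce top mod 3: now compute (2/3).
Pull out 2: since 3 ≡ 3 (mod 8), (2/3) = -1.
Reached (1/3) = 1. Collecting the sign flips along the way, the symbol is +1.

1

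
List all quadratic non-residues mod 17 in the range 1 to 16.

3,5,6,7,10,11,12,14

Square k = 1,…,8 (k and 17−k give the same square):
1²=1, 2²=4, 3²=9, 4²=16, 5²≡8, 6²≡2, 7²≡15, 8²≡13 (mod 17).
The residues are {1, 2, 4, 8, 9, 13, 15, 16}; the non-residues are the remaining 8 nonzero classes.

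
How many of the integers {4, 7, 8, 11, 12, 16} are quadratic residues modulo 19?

4

(4/19) = +1 → QR.
(7/19) = +1 → QR.
(8/19) = -1 → non-residue.
(11/19) = +1 → QR.
(12/19) = -1 → non-residue.
(16/19) = +1 → QR.
Total quadratic residues among the 6: 4.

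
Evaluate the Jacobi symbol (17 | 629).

0

Reciprocity: 17 ≡ 1 and 629 ≡ 1 (mod 4), so (17/629) = +(629/17).
Reduce top mod 17: now compute (0/17).
Top reduces to 0: gcd > 1, so the symbol is 0.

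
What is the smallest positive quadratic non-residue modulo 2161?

(2/2161) = +1, so 2 is a residue.
(3/2161) = +1, so 3 is a residue.
(4/2161) = +1, so 4 is a residue.
(5/2161) = +1, so 5 is a residue.
(6/2161) = +1, so 6 is a residue.
(7/2161) = −1, so 7 is the smallest positive non-residue mod 2161.

7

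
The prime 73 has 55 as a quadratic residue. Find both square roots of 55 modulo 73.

36, 37

73 ≡ 1 (mod 4), so we find a root by search.
Trying successive values, 36² = 1296 ≡ 55 (mod 73). The other root is 73 − 36 = 37.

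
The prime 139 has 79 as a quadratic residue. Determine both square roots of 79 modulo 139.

45, 94

Since 139 ≡ 3 (mod 4), a square root of 79 is 79^((139+1)/4) = 79^35 mod 139.
Repeated squaring: 79^2≡125, 79^4≡57, 79^8≡52, 79^16≡63, 79^32≡77 (mod 139).
79^35 = 79^(32+2+1) ≡ 45 (mod 139).
Check: 45² = 2025 ≡ 79 (mod 139). The two roots are 45 and 94.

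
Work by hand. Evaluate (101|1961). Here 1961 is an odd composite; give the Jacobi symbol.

Reciprocity: 101 ≡ 1 and 1961 ≡ 1 (mod 4), so (101/1961) = +(1961/101).
Reduce top mod 101: now compute (42/101).
Pull out 2: since 101 ≡ 5 (mod 8), (2/101) = -1.
Reciprocity: 21 ≡ 1 and 101 ≡ 1 (mod 4), so (21/101) = +(101/21).
Reduce top mod 21: now compute (17/21).
Reciprocity: 17 ≡ 1 and 21 ≡ 1 (mod 4), so (17/21) = +(21/17).
Reduce top mod 17: now compute (4/17).
Pull out 2^2: since 17 ≡ 1 (mod 8), (2/17) = +1, so (2/17)^2 = +1.
Reached (1/17) = 1. Collecting the sign flips along the way, the symbol is -1.

-1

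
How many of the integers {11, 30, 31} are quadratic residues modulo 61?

(11/61) = -1 → non-residue.
(30/61) = -1 → non-residue.
(31/61) = -1 → non-residue.
Total quadratic residues among the 3: 0.

0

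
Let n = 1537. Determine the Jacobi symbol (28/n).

1

Pull out 2^2: since 1537 ≡ 1 (mod 8), (2/1537) = +1, so (2/1537)^2 = +1.
Reciprocity: 7 ≡ 3 and 1537 ≡ 1 (mod 4), so (7/1537) = +(1537/7).
Reduce top mod 7: now compute (4/7).
Pull out 2^2: since 7 ≡ 7 (mod 8), (2/7) = +1, so (2/7)^2 = +1.
Reached (1/7) = 1. Collecting the sign flips along the way, the symbol is +1.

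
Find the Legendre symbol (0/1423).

Top reduces to 0: gcd > 1, so the symbol is 0.

0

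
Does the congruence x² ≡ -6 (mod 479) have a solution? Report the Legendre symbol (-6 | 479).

-1

First reduce: -6 ≡ 473 (mod 479).
Reciprocity: 473 ≡ 1 and 479 ≡ 3 (mod 4), so (473/479) = +(479/473).
Reduce top mod 473: now compute (6/473).
Pull out 2: since 473 ≡ 1 (mod 8), (2/473) = +1.
Reciprocity: 3 ≡ 3 and 473 ≡ 1 (mod 4), so (3/473) = +(473/3).
Reduce top mod 3: now compute (2/3).
Pull out 2: since 3 ≡ 3 (mod 8), (2/3) = -1.
Reached (1/3) = 1. Collecting the sign flips along the way, the symbol is -1.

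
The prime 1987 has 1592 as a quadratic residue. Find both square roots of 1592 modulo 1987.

Since 1987 ≡ 3 (mod 4), a square root of 1592 is 1592^((1987+1)/4) = 1592^497 mod 1987.
Repeated squaring: 1592^2≡1039, 1592^4≡580, 1592^8≡597, 1592^16≡736, 1592^32≡1232, 1592^64≡1743, 1592^128≡1913, 1592^256≡1502 (mod 1987).
1592^497 = 1592^(256+128+64+32+16+1) ≡ 1145 (mod 1987).
Check: 1145² = 1311025 ≡ 1592 (mod 1987). The two roots are 842 and 1145.

842, 1145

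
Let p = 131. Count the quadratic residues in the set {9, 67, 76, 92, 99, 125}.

3

(9/131) = +1 → QR.
(67/131) = -1 → non-residue.
(76/131) = -1 → non-residue.
(92/131) = -1 → non-residue.
(99/131) = +1 → QR.
(125/131) = +1 → QR.
Total quadratic residues among the 6: 3.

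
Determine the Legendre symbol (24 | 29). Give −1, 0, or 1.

Pull out 2^3: since 29 ≡ 5 (mod 8), (2/29) = -1, so (2/29)^3 = -1.
Reciprocity: 3 ≡ 3 and 29 ≡ 1 (mod 4), so (3/29) = +(29/3).
Reduce top mod 3: now compute (2/3).
Pull out 2: since 3 ≡ 3 (mod 8), (2/3) = -1.
Reached (1/3) = 1. Collecting the sign flips along the way, the symbol is +1.

1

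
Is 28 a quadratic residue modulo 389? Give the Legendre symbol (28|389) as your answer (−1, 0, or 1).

1

Pull out 2^2: since 389 ≡ 5 (mod 8), (2/389) = -1, so (2/389)^2 = +1.
Reciprocity: 7 ≡ 3 and 389 ≡ 1 (mod 4), so (7/389) = +(389/7).
Reduce top mod 7: now compute (4/7).
Pull out 2^2: since 7 ≡ 7 (mod 8), (2/7) = +1, so (2/7)^2 = +1.
Reached (1/7) = 1. Collecting the sign flips along the way, the symbol is +1.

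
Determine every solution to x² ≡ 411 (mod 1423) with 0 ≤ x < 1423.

121, 1302

Since 1423 ≡ 3 (mod 4), a square root of 411 is 411^((1423+1)/4) = 411^356 mod 1423.
Repeated squaring: 411^2≡1007, 411^4≡873, 411^8≡824, 411^16≡205, 411^32≡758, 411^64≡1095, 411^128≡859, 411^256≡767 (mod 1423).
411^356 = 411^(256+64+32+4) ≡ 121 (mod 1423).
Check: 121² = 14641 ≡ 411 (mod 1423). The two roots are 121 and 1302.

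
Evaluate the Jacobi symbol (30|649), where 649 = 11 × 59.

1

Pull out 2: since 649 ≡ 1 (mod 8), (2/649) = +1.
Reciprocity: 15 ≡ 3 and 649 ≡ 1 (mod 4), so (15/649) = +(649/15).
Reduce top mod 15: now compute (4/15).
Pull out 2^2: since 15 ≡ 7 (mod 8), (2/15) = +1, so (2/15)^2 = +1.
Reached (1/15) = 1. Collecting the sign flips along the way, the symbol is +1.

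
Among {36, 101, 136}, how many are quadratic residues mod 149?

1

(36/149) = +1 → QR.
(101/149) = -1 → non-residue.
(136/149) = -1 → non-residue.
Total quadratic residues among the 3: 1.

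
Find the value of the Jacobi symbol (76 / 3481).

Pull out 2^2: since 3481 ≡ 1 (mod 8), (2/3481) = +1, so (2/3481)^2 = +1.
Reciprocity: 19 ≡ 3 and 3481 ≡ 1 (mod 4), so (19/3481) = +(3481/19).
Reduce top mod 19: now compute (4/19).
Pull out 2^2: since 19 ≡ 3 (mod 8), (2/19) = -1, so (2/19)^2 = +1.
Reached (1/19) = 1. Collecting the sign flips along the way, the symbol is +1.

1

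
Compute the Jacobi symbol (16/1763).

Pull out 2^4: since 1763 ≡ 3 (mod 8), (2/1763) = -1, so (2/1763)^4 = +1.
Reached (1/1763) = 1. Collecting the sign flips along the way, the symbol is +1.

1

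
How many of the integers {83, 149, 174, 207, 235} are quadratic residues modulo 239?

2

(83/239) = +1 → QR.
(149/239) = -1 → non-residue.
(174/239) = +1 → QR.
(207/239) = -1 → non-residue.
(235/239) = -1 → non-residue.
Total quadratic residues among the 5: 2.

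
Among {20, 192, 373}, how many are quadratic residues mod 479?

(20/479) = +1 → QR.
(192/479) = +1 → QR.
(373/479) = +1 → QR.
Total quadratic residues among the 3: 3.

3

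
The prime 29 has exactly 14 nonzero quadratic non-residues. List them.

2,3,8,10,11,12,14,15,17,18,19,21,26,27

Square k = 1,…,14 (k and 29−k give the same square):
1²=1, 2²=4, 3²=9, 4²=16, 5²=25, 6²≡7, 7²≡20, 8²≡6, 9²≡23, 10²≡13, 11²≡5, 12²≡28, 13²≡24, 14²≡22 (mod 29).
The residues are {1, 4, 5, 6, 7, 9, 13, 16, 20, 22, 23, 24, 25, 28}; the non-residues are the remaining 14 nonzero classes.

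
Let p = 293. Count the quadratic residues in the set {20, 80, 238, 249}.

1

(20/293) = -1 → non-residue.
(80/293) = -1 → non-residue.
(238/293) = +1 → QR.
(249/293) = -1 → non-residue.
Total quadratic residues among the 4: 1.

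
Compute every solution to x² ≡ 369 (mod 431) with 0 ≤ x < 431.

119, 312

Since 431 ≡ 3 (mod 4), a square root of 369 is 369^((431+1)/4) = 369^108 mod 431.
Repeated squaring: 369^2≡396, 369^4≡363, 369^8≡314, 369^16≡328, 369^32≡265, 369^64≡403 (mod 431).
369^108 = 369^(64+32+8+4) ≡ 119 (mod 431).
Check: 119² = 14161 ≡ 369 (mod 431). The two roots are 119 and 312.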